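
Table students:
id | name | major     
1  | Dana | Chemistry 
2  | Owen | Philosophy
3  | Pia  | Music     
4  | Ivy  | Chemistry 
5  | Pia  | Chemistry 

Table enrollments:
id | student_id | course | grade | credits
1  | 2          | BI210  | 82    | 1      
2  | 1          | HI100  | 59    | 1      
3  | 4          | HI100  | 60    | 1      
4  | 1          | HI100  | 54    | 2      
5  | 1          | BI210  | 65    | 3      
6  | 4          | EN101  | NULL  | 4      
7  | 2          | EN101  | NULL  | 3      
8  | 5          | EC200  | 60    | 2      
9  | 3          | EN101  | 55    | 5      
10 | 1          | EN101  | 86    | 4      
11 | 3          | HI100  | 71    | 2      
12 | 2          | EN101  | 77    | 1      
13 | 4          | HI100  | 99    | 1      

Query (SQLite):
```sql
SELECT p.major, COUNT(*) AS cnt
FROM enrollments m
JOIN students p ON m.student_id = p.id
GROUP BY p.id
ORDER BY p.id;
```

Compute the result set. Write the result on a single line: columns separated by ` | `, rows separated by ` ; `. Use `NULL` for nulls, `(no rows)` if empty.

Join each enrollments row to its students via student_id.
Group joined rows by students.id; compute COUNT(*) per group.
  1: ids {2, 4, 5, 10} → COUNT(*)=4
  2: ids {1, 7, 12} → COUNT(*)=3
  3: ids {9, 11} → COUNT(*)=2
  4: ids {3, 6, 13} → COUNT(*)=3
  5: ids {8} → COUNT(*)=1

Chemistry | 4 ; Philosophy | 3 ; Music | 2 ; Chemistry | 3 ; Chemistry | 1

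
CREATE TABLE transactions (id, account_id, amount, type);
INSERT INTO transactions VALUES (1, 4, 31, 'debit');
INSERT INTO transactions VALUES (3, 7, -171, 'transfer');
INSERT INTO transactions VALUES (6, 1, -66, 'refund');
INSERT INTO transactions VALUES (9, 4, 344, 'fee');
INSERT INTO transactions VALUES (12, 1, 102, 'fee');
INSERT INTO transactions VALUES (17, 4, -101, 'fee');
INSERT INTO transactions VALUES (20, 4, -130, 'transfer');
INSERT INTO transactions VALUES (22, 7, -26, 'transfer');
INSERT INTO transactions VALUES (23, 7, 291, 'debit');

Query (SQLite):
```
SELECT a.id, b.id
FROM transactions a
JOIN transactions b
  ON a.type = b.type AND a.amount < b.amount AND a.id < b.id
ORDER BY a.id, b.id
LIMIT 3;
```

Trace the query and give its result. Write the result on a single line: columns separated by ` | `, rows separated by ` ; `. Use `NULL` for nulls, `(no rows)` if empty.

Pairs (a,b) with same type, a.amount < b.amount, a.id < b.id.
type groups: debit:{1,23} fee:{9,12,17} refund:{6} transfer:{3,20,22}
Ordered by (a.id, b.id); first 3.

1 | 23 ; 3 | 20 ; 3 | 22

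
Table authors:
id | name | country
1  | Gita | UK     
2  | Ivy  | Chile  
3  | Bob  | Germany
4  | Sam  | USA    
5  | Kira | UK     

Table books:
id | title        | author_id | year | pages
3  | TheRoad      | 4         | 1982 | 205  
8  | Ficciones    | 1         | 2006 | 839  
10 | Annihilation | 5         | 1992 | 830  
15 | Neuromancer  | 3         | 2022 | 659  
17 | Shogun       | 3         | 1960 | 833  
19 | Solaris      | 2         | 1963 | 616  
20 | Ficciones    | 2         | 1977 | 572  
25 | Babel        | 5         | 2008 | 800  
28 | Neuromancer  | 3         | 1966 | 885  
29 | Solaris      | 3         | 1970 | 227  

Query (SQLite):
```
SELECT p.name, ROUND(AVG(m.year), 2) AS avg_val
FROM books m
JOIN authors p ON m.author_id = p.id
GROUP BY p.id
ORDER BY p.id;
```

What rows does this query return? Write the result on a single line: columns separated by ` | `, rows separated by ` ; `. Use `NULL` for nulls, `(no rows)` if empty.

Gita | 2006 ; Ivy | 1970 ; Bob | 1979.5 ; Sam | 1982 ; Kira | 2000

Join each books row to its authors via author_id.
Group joined rows by authors.id; compute ROUND(AVG(m.year), 2) per group.
  1: ids {8} → ROUND(AVG(m.year), 2)=2006
  2: ids {19, 20} → ROUND(AVG(m.year), 2)=1970
  3: ids {15, 17, 28, 29} → ROUND(AVG(m.year), 2)=1979.5
  4: ids {3} → ROUND(AVG(m.year), 2)=1982
  5: ids {10, 25} → ROUND(AVG(m.year), 2)=2000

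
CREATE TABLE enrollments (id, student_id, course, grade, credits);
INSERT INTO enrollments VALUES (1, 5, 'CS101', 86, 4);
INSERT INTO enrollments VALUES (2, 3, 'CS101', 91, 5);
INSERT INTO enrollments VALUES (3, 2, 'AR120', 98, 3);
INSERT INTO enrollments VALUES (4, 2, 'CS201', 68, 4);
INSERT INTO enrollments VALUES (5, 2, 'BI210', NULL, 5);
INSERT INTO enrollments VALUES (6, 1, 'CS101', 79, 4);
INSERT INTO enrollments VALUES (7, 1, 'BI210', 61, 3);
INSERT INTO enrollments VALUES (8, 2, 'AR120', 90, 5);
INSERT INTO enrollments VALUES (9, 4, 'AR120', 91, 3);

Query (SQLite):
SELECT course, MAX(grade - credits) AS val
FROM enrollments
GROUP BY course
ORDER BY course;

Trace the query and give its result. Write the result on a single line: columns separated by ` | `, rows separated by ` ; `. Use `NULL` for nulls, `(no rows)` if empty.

AR120 | 95 ; BI210 | 58 ; CS101 | 86 ; CS201 | 64

For each row compute grade - credits.
Group by course; take MAX of the expression per group.
  AR120: ids {3, 8, 9} → MAX(grade - credits)=95
  BI210: ids {5, 7} → MAX(grade - credits)=58
  CS101: ids {1, 2, 6} → MAX(grade - credits)=86
  CS201: ids {4} → MAX(grade - credits)=64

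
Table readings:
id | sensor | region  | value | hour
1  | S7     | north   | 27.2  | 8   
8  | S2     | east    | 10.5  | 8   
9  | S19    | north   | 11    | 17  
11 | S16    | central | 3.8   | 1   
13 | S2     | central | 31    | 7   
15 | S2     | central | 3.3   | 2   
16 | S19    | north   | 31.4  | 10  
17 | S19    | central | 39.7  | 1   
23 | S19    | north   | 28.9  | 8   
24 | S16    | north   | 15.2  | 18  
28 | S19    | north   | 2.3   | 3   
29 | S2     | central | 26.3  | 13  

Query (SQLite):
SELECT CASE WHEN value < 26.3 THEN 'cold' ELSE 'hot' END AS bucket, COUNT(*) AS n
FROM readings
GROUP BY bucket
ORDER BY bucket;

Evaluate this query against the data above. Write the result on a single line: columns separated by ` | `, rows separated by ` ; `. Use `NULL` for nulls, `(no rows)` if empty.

Bucket rows by value < 26.3 → 'cold' else 'hot'; count each bucket.

cold | 6 ; hot | 6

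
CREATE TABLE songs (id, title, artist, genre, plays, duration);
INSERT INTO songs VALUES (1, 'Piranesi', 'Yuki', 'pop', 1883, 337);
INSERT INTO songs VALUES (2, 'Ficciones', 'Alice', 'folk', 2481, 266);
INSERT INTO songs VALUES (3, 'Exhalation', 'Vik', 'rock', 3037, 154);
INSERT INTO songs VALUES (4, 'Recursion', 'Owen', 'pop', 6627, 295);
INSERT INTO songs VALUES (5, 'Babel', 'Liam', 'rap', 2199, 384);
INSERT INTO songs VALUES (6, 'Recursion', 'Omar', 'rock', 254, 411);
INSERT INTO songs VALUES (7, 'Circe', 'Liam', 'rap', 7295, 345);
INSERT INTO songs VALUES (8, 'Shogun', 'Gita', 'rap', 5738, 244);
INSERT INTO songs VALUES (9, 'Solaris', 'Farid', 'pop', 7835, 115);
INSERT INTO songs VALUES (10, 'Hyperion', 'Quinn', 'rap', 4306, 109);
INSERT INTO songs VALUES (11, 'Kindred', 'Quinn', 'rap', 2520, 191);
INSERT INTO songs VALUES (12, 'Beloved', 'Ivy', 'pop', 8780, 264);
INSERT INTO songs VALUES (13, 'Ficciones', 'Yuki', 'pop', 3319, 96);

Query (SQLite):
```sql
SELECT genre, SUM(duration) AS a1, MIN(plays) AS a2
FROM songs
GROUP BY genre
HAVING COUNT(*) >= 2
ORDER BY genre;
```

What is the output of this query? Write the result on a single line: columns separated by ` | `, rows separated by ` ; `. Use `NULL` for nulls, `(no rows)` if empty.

pop | 1107 | 1883 ; rap | 1273 | 2199 ; rock | 565 | 254

Group songs by genre.
Per group compute: SUM(duration), MIN(plays).
HAVING: drop groups with fewer than 2 rows.
  folk: ids {2} → SUM(duration)=266, MIN(plays)=2481
  pop: ids {1, 4, 9, 12, 13} → SUM(duration)=1107, MIN(plays)=1883
  rap: ids {5, 7, 8, 10, 11} → SUM(duration)=1273, MIN(plays)=2199
  rock: ids {3, 6} → SUM(duration)=565, MIN(plays)=254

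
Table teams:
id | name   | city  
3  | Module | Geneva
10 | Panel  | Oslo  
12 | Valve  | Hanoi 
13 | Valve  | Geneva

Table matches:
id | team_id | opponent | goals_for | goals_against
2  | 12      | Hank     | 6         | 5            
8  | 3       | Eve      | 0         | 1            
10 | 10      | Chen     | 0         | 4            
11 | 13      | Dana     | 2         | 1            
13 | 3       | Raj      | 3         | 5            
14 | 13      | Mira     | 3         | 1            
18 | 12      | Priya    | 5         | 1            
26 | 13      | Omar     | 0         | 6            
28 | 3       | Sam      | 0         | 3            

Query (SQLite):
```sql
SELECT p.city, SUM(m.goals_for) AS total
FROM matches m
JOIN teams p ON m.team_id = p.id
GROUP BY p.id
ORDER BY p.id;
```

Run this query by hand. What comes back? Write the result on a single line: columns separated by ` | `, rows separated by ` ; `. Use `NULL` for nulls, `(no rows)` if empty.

Geneva | 3 ; Oslo | 0 ; Hanoi | 11 ; Geneva | 5

Join each matches row to its teams via team_id.
Group joined rows by teams.id; compute SUM(m.goals_for) per group.
  3: ids {8, 13, 28} → SUM(m.goals_for)=3
  10: ids {10} → SUM(m.goals_for)=0
  12: ids {2, 18} → SUM(m.goals_for)=11
  13: ids {11, 14, 26} → SUM(m.goals_for)=5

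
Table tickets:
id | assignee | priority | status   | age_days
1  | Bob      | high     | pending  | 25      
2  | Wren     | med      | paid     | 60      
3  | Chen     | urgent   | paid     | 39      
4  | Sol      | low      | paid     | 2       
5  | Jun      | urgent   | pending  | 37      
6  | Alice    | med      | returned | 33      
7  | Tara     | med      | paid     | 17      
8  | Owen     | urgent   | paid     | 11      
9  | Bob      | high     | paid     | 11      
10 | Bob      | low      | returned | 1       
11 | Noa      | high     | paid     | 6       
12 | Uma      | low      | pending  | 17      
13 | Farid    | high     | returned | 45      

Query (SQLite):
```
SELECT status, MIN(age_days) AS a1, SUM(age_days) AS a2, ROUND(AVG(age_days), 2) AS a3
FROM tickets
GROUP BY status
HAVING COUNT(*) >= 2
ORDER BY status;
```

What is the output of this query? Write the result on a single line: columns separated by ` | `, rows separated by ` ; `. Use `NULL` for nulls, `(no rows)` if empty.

paid | 2 | 146 | 20.86 ; pending | 17 | 79 | 26.33 ; returned | 1 | 79 | 26.33

Group tickets by status.
Per group compute: MIN(age_days), SUM(age_days), ROUND(AVG(age_days), 2).
HAVING: drop groups with fewer than 2 rows.
  paid: ids {2, 3, 4, 7, 8, 9, 11} → MIN(age_days)=2, SUM(age_days)=146, ROUND(AVG(age_days), 2)=20.86
  pending: ids {1, 5, 12} → MIN(age_days)=17, SUM(age_days)=79, ROUND(AVG(age_days), 2)=26.33
  returned: ids {6, 10, 13} → MIN(age_days)=1, SUM(age_days)=79, ROUND(AVG(age_days), 2)=26.33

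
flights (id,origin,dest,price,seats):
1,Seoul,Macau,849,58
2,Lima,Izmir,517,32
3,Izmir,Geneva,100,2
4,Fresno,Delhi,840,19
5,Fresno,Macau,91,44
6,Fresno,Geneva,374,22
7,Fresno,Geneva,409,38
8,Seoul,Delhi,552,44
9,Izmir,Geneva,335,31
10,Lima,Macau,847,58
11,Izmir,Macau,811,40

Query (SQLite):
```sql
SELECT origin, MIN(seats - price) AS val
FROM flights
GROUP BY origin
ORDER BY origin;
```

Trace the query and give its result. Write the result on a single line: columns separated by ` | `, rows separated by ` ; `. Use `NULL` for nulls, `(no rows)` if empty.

Fresno | -821 ; Izmir | -771 ; Lima | -789 ; Seoul | -791

For each row compute seats - price.
Group by origin; take MIN of the expression per group.
  Fresno: ids {4, 5, 6, 7} → MIN(seats - price)=-821
  Izmir: ids {3, 9, 11} → MIN(seats - price)=-771
  Lima: ids {2, 10} → MIN(seats - price)=-789
  Seoul: ids {1, 8} → MIN(seats - price)=-791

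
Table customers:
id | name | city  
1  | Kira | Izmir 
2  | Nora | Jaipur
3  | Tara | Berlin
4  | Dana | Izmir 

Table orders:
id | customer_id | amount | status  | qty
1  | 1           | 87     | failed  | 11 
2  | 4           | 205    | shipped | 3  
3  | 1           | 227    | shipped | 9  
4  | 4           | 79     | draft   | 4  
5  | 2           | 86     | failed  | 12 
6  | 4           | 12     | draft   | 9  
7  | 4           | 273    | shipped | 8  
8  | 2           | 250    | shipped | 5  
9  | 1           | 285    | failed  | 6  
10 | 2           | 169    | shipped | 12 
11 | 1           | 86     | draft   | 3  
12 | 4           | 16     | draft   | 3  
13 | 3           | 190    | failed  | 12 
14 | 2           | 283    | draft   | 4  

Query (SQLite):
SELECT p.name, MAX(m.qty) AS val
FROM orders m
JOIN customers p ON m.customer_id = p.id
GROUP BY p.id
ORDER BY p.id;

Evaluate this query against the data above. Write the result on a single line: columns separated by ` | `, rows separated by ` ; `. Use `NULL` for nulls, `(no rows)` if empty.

Kira | 11 ; Nora | 12 ; Tara | 12 ; Dana | 9

Join each orders row to its customers via customer_id.
Group joined rows by customers.id; compute MAX(m.qty) per group.
  1: ids {1, 3, 9, 11} → MAX(m.qty)=11
  2: ids {5, 8, 10, 14} → MAX(m.qty)=12
  3: ids {13} → MAX(m.qty)=12
  4: ids {2, 4, 6, 7, 12} → MAX(m.qty)=9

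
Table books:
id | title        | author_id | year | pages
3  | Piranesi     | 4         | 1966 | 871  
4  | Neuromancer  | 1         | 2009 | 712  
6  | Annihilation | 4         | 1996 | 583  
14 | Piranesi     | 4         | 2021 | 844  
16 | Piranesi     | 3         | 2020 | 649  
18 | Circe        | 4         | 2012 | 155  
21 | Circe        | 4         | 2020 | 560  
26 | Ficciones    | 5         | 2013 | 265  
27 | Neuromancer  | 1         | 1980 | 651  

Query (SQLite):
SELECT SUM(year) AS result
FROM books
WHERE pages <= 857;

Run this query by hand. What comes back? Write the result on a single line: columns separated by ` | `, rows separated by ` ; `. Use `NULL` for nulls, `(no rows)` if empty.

16071

Rows where pages <= 857 → year values: [2009, 1996, 2021, 2020, 2012, 2020, 2013, 1980].
SUM of non-NULL values = 16071.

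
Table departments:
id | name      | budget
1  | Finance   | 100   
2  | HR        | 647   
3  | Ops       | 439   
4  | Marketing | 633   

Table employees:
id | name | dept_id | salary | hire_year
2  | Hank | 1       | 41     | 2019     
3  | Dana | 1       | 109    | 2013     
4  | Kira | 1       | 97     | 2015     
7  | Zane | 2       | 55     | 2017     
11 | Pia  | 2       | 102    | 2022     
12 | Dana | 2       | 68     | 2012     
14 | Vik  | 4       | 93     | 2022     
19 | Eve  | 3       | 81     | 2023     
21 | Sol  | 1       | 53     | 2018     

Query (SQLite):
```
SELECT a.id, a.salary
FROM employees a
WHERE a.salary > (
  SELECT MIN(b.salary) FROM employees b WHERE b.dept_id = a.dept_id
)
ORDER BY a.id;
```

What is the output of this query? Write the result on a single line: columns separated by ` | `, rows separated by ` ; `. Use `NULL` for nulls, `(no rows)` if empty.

For each employees row a, compute MIN(salary) over rows sharing a.dept_id.
Keep row a if a.salary > that per-group MIN.
  dept_id=1: MIN(salary) = 41
  dept_id=2: MIN(salary) = 55
  dept_id=3: MIN(salary) = 81
  dept_id=4: MIN(salary) = 93

3 | 109 ; 4 | 97 ; 11 | 102 ; 12 | 68 ; 21 | 53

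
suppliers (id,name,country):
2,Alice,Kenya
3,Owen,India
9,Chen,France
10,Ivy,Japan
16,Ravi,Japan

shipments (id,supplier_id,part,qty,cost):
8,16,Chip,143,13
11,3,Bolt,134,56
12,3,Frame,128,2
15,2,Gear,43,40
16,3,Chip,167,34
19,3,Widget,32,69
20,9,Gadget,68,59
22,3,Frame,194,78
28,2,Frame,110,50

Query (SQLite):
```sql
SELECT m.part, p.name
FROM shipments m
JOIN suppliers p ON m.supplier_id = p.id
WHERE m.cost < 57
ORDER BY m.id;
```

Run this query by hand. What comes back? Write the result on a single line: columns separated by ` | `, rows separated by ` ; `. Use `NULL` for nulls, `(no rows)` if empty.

Each shipments row matches the suppliers row where supplier_id = suppliers.id.
Then keep rows with m.cost < 57.

Chip | Ravi ; Bolt | Owen ; Frame | Owen ; Gear | Alice ; Chip | Owen ; Frame | Alice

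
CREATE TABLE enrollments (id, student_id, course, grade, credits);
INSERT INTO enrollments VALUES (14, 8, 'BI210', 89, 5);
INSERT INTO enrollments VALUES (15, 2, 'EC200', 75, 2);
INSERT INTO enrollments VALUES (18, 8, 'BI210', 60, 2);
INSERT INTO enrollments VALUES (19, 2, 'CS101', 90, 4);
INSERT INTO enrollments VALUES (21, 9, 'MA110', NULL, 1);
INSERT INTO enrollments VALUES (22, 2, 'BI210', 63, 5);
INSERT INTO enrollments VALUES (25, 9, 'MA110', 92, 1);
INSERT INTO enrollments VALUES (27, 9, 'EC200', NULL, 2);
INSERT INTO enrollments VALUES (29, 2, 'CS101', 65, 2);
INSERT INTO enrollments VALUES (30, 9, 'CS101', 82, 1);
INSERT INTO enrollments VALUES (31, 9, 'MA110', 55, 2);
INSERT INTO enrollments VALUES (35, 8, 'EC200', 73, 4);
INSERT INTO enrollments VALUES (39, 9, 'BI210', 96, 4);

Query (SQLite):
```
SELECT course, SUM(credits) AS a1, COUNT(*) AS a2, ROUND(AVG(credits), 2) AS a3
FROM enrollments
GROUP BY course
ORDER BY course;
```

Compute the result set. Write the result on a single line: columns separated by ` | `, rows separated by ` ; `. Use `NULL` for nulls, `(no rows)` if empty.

Group enrollments by course.
Per group compute: SUM(credits), COUNT(*), ROUND(AVG(credits), 2).
  BI210: ids {14, 18, 22, 39} → SUM(credits)=16, COUNT(*)=4, ROUND(AVG(credits), 2)=4
  CS101: ids {19, 29, 30} → SUM(credits)=7, COUNT(*)=3, ROUND(AVG(credits), 2)=2.33
  EC200: ids {15, 27, 35} → SUM(credits)=8, COUNT(*)=3, ROUND(AVG(credits), 2)=2.67
  MA110: ids {21, 25, 31} → SUM(credits)=4, COUNT(*)=3, ROUND(AVG(credits), 2)=1.33

BI210 | 16 | 4 | 4 ; CS101 | 7 | 3 | 2.33 ; EC200 | 8 | 3 | 2.67 ; MA110 | 4 | 3 | 1.33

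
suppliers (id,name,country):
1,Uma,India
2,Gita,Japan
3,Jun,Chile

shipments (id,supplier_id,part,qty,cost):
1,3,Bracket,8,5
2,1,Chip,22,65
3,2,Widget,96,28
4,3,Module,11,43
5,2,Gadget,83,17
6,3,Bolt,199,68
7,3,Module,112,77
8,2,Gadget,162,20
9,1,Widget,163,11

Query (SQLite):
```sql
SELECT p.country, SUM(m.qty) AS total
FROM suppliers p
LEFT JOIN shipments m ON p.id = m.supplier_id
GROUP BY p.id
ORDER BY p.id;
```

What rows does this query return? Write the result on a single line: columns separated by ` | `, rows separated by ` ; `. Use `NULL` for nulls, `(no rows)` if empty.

India | 185 ; Japan | 341 ; Chile | 330

LEFT JOIN keeps every suppliers row; unmatched ones get NULL for shipments columns.
Group by suppliers.id and compute SUM(m.qty). SUM over an all-NULL group is NULL.
  1: ids {2, 9} → SUM(m.qty)=185
  2: ids {3, 5, 8} → SUM(m.qty)=341
  3: ids {1, 4, 6, 7} → SUM(m.qty)=330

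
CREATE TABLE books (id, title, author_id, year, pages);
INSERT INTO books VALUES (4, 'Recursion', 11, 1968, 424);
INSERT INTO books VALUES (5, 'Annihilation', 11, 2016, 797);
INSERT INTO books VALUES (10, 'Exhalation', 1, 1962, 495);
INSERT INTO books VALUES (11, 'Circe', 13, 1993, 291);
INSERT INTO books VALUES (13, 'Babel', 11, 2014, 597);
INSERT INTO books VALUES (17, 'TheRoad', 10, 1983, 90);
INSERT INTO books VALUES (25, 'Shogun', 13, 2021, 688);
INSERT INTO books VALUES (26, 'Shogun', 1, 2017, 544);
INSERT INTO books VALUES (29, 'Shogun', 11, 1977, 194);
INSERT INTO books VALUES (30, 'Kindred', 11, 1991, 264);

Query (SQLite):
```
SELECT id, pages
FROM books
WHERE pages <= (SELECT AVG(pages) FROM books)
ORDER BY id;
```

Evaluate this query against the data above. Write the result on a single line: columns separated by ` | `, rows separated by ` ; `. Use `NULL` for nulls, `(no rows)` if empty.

4 | 424 ; 11 | 291 ; 17 | 90 ; 29 | 194 ; 30 | 264

Scalar subquery: AVG(pages) over all books rows = 438.4.
Keep rows where pages <= that value.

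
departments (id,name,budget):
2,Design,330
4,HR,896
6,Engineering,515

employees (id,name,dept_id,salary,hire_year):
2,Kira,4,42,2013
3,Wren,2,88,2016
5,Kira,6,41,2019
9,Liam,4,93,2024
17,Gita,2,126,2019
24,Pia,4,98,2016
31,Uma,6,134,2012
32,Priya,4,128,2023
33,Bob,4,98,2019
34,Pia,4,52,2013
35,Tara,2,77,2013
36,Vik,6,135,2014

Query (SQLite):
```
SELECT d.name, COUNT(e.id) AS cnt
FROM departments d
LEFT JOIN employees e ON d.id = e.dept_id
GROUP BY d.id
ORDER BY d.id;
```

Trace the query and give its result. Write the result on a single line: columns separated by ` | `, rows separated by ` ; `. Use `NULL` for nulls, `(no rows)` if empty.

LEFT JOIN keeps every departments row; unmatched ones get NULL for employees columns.
Group by departments.id and compute COUNT(e.id). COUNT(col) of an all-NULL group is 0.
  2: ids {3, 17, 35} → COUNT(e.id)=3
  4: ids {2, 9, 24, 32, 33, 34} → COUNT(e.id)=6
  6: ids {5, 31, 36} → COUNT(e.id)=3

Design | 3 ; HR | 6 ; Engineering | 3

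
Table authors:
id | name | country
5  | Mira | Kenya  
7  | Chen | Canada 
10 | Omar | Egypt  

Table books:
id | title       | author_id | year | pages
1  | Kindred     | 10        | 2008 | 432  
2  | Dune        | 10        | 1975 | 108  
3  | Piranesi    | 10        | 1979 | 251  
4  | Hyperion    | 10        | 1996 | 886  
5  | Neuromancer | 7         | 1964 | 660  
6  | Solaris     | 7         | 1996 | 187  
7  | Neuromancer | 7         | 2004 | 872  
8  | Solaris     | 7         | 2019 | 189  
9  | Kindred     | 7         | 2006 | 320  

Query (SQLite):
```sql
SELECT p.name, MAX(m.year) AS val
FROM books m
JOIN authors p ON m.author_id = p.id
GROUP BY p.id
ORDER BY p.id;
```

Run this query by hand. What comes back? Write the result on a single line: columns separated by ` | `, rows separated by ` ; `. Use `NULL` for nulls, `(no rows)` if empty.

Join each books row to its authors via author_id.
Group joined rows by authors.id; compute MAX(m.year) per group.
  7: ids {5, 6, 7, 8, 9} → MAX(m.year)=2019
  10: ids {1, 2, 3, 4} → MAX(m.year)=2008

Chen | 2019 ; Omar | 2008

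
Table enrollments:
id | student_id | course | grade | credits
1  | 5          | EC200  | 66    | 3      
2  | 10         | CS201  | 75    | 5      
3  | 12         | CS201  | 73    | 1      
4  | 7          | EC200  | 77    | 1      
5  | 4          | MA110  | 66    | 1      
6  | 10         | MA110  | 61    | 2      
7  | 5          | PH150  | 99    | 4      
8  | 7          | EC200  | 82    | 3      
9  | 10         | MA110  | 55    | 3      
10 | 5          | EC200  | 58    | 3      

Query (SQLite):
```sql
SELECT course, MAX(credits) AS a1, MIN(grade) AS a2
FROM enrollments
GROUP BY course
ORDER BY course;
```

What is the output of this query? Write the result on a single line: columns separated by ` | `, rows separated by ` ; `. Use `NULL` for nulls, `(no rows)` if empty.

Group enrollments by course.
Per group compute: MAX(credits), MIN(grade).
  CS201: ids {2, 3} → MAX(credits)=5, MIN(grade)=73
  EC200: ids {1, 4, 8, 10} → MAX(credits)=3, MIN(grade)=58
  MA110: ids {5, 6, 9} → MAX(credits)=3, MIN(grade)=55
  PH150: ids {7} → MAX(credits)=4, MIN(grade)=99

CS201 | 5 | 73 ; EC200 | 3 | 58 ; MA110 | 3 | 55 ; PH150 | 4 | 99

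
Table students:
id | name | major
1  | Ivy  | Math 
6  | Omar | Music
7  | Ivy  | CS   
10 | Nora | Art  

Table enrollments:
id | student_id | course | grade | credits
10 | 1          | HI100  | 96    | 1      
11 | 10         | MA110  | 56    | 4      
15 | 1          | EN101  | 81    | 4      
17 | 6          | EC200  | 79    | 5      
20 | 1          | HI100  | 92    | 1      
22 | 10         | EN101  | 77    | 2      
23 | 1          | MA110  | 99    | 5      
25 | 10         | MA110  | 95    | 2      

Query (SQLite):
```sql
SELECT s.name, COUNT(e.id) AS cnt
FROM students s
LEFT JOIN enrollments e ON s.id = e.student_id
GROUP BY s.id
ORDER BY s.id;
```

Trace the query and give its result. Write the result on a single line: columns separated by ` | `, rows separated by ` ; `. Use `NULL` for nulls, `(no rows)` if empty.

Ivy | 4 ; Omar | 1 ; Ivy | 0 ; Nora | 3

LEFT JOIN keeps every students row; unmatched ones get NULL for enrollments columns.
Group by students.id and compute COUNT(e.id). COUNT(col) of an all-NULL group is 0.
  1: ids {10, 15, 20, 23} → COUNT(e.id)=4
  6: ids {17} → COUNT(e.id)=1
  7: ids {—} → COUNT(e.id)=0
  10: ids {11, 22, 25} → COUNT(e.id)=3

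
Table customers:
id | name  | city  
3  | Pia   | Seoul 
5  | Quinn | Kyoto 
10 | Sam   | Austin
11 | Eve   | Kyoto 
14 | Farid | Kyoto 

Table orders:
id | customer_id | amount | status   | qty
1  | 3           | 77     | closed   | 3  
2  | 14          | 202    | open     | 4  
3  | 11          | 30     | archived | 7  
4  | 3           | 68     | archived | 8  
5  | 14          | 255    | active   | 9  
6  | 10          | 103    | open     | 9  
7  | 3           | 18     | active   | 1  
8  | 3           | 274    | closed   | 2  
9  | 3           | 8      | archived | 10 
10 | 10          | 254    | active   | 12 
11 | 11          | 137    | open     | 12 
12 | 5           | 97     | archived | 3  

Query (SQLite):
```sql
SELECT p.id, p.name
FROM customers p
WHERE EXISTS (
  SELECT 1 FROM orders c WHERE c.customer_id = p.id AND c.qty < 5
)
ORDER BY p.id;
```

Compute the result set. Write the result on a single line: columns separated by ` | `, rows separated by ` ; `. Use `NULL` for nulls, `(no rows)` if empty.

3 | Pia ; 5 | Quinn ; 14 | Farid

For each customers row, check whether any orders with matching customer_id has qty < 5.
Keep rows where that is true.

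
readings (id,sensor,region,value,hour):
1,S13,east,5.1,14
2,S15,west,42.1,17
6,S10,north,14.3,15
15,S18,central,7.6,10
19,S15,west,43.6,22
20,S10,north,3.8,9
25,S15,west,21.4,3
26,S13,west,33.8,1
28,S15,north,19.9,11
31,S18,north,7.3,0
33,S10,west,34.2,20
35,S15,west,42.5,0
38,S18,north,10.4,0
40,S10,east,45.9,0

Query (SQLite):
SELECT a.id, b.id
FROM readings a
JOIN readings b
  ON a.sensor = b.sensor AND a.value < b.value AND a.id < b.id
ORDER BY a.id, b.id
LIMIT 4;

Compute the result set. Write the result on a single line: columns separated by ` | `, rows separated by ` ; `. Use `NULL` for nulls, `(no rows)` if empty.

Pairs (a,b) with same sensor, a.value < b.value, a.id < b.id.
sensor groups: S10:{6,20,33,40} S13:{1,26} S15:{2,19,25,28,35} S18:{15,31,38}
Ordered by (a.id, b.id); first 4.

1 | 26 ; 2 | 19 ; 2 | 35 ; 6 | 33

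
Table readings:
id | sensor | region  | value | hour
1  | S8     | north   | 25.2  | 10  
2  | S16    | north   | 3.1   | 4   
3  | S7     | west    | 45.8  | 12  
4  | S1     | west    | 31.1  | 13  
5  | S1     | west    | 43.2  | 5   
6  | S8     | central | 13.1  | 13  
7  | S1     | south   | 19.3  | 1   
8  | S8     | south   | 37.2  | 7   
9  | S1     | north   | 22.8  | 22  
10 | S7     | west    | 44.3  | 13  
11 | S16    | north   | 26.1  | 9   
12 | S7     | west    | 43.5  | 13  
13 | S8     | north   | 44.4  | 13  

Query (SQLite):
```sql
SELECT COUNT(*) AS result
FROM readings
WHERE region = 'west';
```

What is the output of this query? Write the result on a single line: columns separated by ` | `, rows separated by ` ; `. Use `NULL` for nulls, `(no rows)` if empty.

Rows where region='west' → value values: [45.8, 31.1, 43.2, 44.3, 43.5].
COUNT(*) counts rows → 5.

5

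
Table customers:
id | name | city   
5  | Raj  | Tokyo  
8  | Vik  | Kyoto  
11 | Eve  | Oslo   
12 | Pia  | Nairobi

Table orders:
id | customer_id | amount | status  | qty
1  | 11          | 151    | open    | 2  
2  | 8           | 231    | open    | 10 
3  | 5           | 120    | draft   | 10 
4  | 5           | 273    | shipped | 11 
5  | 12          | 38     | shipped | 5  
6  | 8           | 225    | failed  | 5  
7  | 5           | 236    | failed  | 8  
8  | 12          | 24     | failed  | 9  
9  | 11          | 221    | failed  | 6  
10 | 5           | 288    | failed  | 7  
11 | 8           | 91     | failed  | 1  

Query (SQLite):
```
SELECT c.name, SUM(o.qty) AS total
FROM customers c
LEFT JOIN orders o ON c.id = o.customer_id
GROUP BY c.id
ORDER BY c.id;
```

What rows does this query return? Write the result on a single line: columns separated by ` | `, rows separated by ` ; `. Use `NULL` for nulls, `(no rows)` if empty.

Raj | 36 ; Vik | 16 ; Eve | 8 ; Pia | 14

LEFT JOIN keeps every customers row; unmatched ones get NULL for orders columns.
Group by customers.id and compute SUM(o.qty). SUM over an all-NULL group is NULL.
  5: ids {3, 4, 7, 10} → SUM(o.qty)=36
  8: ids {2, 6, 11} → SUM(o.qty)=16
  11: ids {1, 9} → SUM(o.qty)=8
  12: ids {5, 8} → SUM(o.qty)=14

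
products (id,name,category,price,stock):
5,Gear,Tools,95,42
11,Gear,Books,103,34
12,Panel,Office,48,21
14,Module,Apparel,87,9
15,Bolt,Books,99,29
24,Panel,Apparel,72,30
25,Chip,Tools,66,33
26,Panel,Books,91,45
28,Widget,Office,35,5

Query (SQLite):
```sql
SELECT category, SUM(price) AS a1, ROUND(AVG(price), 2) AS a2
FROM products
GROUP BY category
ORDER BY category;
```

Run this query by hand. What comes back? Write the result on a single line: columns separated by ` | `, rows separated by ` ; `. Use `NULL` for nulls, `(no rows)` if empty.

Group products by category.
Per group compute: SUM(price), ROUND(AVG(price), 2).
  Apparel: ids {14, 24} → SUM(price)=159, ROUND(AVG(price), 2)=79.5
  Books: ids {11, 15, 26} → SUM(price)=293, ROUND(AVG(price), 2)=97.67
  Office: ids {12, 28} → SUM(price)=83, ROUND(AVG(price), 2)=41.5
  Tools: ids {5, 25} → SUM(price)=161, ROUND(AVG(price), 2)=80.5

Apparel | 159 | 79.5 ; Books | 293 | 97.67 ; Office | 83 | 41.5 ; Tools | 161 | 80.5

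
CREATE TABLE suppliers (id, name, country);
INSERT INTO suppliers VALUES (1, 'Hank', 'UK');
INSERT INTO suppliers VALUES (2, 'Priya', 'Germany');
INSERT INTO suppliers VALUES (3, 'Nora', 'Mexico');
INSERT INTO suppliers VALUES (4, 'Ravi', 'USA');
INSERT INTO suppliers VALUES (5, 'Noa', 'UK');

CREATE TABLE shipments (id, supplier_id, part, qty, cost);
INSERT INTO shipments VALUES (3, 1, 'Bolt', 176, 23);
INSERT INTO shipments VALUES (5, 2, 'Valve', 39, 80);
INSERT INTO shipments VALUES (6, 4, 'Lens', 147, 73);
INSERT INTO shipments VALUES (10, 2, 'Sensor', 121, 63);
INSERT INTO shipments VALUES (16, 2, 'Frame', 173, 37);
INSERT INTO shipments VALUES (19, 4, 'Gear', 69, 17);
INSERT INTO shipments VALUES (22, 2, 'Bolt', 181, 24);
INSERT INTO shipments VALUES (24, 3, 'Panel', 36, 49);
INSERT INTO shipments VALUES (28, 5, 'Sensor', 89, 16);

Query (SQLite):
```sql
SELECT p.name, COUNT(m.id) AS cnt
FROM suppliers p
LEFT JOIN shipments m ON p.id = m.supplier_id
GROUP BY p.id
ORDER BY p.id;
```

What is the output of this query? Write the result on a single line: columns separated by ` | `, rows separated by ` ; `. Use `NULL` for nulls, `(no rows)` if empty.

Hank | 1 ; Priya | 4 ; Nora | 1 ; Ravi | 2 ; Noa | 1

LEFT JOIN keeps every suppliers row; unmatched ones get NULL for shipments columns.
Group by suppliers.id and compute COUNT(m.id). COUNT(col) of an all-NULL group is 0.
  1: ids {3} → COUNT(m.id)=1
  2: ids {5, 10, 16, 22} → COUNT(m.id)=4
  3: ids {24} → COUNT(m.id)=1
  4: ids {6, 19} → COUNT(m.id)=2
  5: ids {28} → COUNT(m.id)=1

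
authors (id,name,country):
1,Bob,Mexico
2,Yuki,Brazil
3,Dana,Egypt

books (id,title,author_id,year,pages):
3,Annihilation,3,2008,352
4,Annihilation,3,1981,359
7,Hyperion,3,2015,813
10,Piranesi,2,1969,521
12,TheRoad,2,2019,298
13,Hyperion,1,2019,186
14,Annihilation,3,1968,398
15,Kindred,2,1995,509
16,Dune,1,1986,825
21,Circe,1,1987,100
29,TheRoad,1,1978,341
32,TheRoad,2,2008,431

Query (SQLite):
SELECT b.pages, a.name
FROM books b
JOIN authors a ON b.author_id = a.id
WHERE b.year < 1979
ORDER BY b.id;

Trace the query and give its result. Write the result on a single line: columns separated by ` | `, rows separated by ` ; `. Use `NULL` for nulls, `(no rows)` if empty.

521 | Yuki ; 398 | Dana ; 341 | Bob

Each books row matches the authors row where author_id = authors.id.
Then keep rows with b.year < 1979.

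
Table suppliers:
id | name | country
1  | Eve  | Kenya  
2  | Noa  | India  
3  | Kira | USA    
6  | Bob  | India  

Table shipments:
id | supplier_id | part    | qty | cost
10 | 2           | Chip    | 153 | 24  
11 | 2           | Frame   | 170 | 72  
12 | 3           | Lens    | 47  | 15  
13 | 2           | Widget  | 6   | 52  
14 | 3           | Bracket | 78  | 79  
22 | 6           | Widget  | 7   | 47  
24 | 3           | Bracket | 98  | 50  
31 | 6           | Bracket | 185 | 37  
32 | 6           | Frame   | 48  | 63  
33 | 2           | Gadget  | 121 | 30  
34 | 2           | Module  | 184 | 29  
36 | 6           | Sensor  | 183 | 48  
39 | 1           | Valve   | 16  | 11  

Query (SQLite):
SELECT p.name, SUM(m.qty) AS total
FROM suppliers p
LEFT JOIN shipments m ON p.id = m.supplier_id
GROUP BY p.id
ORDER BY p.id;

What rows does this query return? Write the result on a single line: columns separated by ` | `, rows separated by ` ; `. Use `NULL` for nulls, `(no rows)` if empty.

Eve | 16 ; Noa | 634 ; Kira | 223 ; Bob | 423

LEFT JOIN keeps every suppliers row; unmatched ones get NULL for shipments columns.
Group by suppliers.id and compute SUM(m.qty). SUM over an all-NULL group is NULL.
  1: ids {39} → SUM(m.qty)=16
  2: ids {10, 11, 13, 33, 34} → SUM(m.qty)=634
  3: ids {12, 14, 24} → SUM(m.qty)=223
  6: ids {22, 31, 32, 36} → SUM(m.qty)=423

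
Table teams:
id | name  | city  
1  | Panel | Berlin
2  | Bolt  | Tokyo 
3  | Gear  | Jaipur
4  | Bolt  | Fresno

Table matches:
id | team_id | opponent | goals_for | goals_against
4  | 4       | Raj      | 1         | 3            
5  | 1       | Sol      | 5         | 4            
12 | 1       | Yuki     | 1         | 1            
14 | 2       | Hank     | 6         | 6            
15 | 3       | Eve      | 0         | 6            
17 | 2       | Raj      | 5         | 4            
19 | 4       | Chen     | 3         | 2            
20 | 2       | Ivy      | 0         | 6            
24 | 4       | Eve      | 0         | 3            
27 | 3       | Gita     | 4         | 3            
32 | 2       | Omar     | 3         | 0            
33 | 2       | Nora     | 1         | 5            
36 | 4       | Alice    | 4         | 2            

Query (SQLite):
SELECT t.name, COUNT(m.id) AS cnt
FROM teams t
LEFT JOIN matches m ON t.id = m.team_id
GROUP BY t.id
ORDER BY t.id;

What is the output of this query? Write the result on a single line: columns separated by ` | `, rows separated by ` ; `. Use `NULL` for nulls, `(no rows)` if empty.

Panel | 2 ; Bolt | 5 ; Gear | 2 ; Bolt | 4

LEFT JOIN keeps every teams row; unmatched ones get NULL for matches columns.
Group by teams.id and compute COUNT(m.id). COUNT(col) of an all-NULL group is 0.
  1: ids {5, 12} → COUNT(m.id)=2
  2: ids {14, 17, 20, 32, 33} → COUNT(m.id)=5
  3: ids {15, 27} → COUNT(m.id)=2
  4: ids {4, 19, 24, 36} → COUNT(m.id)=4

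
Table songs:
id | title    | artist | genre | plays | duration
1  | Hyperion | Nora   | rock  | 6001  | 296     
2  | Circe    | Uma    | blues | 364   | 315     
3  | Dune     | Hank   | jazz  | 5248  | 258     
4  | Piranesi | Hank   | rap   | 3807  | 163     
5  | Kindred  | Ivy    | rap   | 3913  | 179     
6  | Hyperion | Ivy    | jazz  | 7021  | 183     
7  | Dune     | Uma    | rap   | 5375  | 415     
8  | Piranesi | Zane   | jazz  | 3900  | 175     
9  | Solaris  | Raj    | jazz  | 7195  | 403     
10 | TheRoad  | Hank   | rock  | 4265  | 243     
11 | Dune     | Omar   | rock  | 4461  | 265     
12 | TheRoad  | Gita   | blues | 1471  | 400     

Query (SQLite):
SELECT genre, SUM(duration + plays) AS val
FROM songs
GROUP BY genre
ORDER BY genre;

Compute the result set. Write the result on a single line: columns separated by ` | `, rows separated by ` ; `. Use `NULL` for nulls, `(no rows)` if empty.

blues | 2550 ; jazz | 24383 ; rap | 13852 ; rock | 15531

For each row compute duration + plays.
Group by genre; take SUM of the expression per group.
  blues: ids {2, 12} → SUM(duration + plays)=2550
  jazz: ids {3, 6, 8, 9} → SUM(duration + plays)=24383
  rap: ids {4, 5, 7} → SUM(duration + plays)=13852
  rock: ids {1, 10, 11} → SUM(duration + plays)=15531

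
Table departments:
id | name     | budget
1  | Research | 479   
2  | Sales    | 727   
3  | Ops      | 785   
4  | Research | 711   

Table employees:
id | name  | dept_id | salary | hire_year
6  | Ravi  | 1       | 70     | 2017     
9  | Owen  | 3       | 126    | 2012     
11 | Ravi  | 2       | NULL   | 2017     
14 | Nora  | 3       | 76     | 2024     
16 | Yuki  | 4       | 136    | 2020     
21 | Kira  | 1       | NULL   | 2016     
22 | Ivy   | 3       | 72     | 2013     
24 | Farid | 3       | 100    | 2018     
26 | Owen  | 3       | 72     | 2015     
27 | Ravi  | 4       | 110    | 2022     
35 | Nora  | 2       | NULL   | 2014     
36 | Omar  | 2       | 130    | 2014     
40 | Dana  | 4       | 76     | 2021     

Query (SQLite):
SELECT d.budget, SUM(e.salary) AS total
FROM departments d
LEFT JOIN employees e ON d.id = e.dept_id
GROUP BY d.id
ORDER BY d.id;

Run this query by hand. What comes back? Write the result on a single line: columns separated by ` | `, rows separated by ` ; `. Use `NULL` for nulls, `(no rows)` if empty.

479 | 70 ; 727 | 130 ; 785 | 446 ; 711 | 322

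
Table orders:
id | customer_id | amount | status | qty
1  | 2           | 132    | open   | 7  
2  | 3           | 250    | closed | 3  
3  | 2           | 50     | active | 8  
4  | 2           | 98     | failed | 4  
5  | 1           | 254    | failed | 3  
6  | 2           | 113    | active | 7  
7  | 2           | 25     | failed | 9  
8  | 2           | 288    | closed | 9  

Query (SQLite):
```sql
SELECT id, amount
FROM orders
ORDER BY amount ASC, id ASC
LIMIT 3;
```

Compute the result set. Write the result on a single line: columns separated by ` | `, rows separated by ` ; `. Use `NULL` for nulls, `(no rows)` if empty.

Sort by amount asc, tiebreak id asc: (25, id=7), (50, id=3), (98, id=4), (113, id=6), (132, id=1), (250, id=2) …. Take first 3.

7 | 25 ; 3 | 50 ; 4 | 98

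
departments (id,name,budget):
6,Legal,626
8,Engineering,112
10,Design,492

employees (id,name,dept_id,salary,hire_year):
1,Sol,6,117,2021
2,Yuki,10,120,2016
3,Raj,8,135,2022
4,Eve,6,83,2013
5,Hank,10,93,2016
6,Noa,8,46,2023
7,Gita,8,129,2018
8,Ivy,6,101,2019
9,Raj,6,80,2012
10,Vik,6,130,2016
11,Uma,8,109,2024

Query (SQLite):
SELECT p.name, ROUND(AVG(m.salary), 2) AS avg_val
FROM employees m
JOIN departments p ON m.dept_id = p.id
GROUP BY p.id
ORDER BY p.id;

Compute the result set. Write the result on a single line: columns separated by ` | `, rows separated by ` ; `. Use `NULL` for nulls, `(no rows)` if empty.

Legal | 102.2 ; Engineering | 104.75 ; Design | 106.5

Join each employees row to its departments via dept_id.
Group joined rows by departments.id; compute ROUND(AVG(m.salary), 2) per group.
  6: ids {1, 4, 8, 9, 10} → ROUND(AVG(m.salary), 2)=102.2
  8: ids {3, 6, 7, 11} → ROUND(AVG(m.salary), 2)=104.75
  10: ids {2, 5} → ROUND(AVG(m.salary), 2)=106.5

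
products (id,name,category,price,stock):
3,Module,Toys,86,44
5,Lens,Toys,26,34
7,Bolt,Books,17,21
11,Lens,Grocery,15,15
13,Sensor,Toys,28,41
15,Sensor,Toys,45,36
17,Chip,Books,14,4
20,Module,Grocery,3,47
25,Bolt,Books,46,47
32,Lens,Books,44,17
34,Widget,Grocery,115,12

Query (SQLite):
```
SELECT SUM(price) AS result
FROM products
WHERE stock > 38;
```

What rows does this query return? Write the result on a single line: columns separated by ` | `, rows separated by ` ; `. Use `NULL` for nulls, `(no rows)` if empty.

Rows where stock > 38 → price values: [86, 28, 3, 46].
SUM of non-NULL values = 163.

163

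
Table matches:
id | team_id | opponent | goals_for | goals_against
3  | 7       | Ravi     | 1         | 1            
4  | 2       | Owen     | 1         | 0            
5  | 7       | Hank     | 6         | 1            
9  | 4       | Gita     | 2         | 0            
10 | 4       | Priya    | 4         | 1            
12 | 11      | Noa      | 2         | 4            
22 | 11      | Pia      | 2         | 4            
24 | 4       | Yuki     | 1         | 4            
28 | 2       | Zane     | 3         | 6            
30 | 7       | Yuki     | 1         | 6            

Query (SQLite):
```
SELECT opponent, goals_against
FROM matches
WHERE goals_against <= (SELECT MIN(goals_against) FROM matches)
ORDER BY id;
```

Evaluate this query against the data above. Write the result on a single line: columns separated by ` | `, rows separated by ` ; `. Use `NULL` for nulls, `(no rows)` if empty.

Owen | 0 ; Gita | 0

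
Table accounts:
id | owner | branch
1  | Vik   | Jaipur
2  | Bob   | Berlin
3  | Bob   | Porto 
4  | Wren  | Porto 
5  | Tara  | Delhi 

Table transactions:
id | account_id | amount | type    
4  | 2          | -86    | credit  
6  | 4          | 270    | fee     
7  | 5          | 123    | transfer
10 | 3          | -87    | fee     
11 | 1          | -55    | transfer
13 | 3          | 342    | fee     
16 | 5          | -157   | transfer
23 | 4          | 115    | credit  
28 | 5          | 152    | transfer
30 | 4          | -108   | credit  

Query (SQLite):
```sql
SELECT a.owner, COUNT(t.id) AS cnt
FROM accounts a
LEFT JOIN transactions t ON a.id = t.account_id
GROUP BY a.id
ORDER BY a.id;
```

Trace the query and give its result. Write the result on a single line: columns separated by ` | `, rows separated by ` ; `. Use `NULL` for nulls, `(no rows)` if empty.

LEFT JOIN keeps every accounts row; unmatched ones get NULL for transactions columns.
Group by accounts.id and compute COUNT(t.id). COUNT(col) of an all-NULL group is 0.
  1: ids {11} → COUNT(t.id)=1
  2: ids {4} → COUNT(t.id)=1
  3: ids {10, 13} → COUNT(t.id)=2
  4: ids {6, 23, 30} → COUNT(t.id)=3
  5: ids {7, 16, 28} → COUNT(t.id)=3

Vik | 1 ; Bob | 1 ; Bob | 2 ; Wren | 3 ; Tara | 3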